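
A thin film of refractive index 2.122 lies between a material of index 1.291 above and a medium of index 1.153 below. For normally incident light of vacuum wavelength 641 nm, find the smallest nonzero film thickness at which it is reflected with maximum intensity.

Ray reflecting at the top interface goes from n = 1.291 toward n = 2.122: a half-wave phase shift.
Ray reflecting at the bottom interface goes from n = 2.122 toward n = 1.153: no phase shift.
Exactly one π shift → a net half-wave offset.
So the condition for constructive reflection is 2 n t = (m + ½) λ.
Minimum at m = 0: t = λ / (4 n) = 641 / (4 × 2.122) = 75.5 nm.

75.5 nm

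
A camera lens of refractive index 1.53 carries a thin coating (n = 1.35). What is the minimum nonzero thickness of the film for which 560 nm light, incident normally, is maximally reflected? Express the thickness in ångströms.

At the upper boundary (n = 1.0 to n = 1.35) the reflected ray undergoes a half-wave phase shift.
Bottom surface (1.35 → 1.53): reflection off a higher-index medium gives a half-wave phase shift.
The two reflections carry the same phase change, so no net offset.
So the condition for constructive reflection is 2 n t = m λ.
Minimum nonzero at m = 1: t = λ / (2 n) = 560 / (2 × 1.35) = 207 nm.

2074 Å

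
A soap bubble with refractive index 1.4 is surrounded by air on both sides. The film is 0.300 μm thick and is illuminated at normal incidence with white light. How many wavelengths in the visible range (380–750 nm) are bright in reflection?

Ray reflecting at the top interface goes from n = 1.0 toward n = 1.4: a half-wave phase shift.
Ray reflecting at the bottom interface goes from n = 1.4 toward n = 1.0: no phase shift.
The two reflections differ by half a wavelength.
With one net inversion, constructive interference in reflection requires 2 n t = (m + ½) λ.
λ = 2 n t / (m + ½) = 840 / (m + ½) nm.
m=0: 1680 nm (IR); m=1: 560 nm (visible); m=2: 336 nm (UV).

1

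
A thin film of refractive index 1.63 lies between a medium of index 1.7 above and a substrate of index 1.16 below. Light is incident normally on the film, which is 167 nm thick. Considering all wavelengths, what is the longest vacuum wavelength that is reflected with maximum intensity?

Ray reflecting at the top interface goes from n = 1.7 toward n = 1.63: no phase shift.
At the lower boundary (n = 1.63 to n = 1.16) the reflected ray undergoes no phase shift.
Zero or two π shifts → no net half-wave offset.
For bright reflection here: 2 n t = m λ.
λ = 2 n t / m. The longest wavelength is m = 1: λ = 2 × 1.63 × 167 / 1.00 = 544 nm.

544 nm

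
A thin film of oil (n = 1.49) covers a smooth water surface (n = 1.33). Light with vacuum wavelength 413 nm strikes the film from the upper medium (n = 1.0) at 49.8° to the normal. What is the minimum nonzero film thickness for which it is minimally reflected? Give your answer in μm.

0.161 μm

Ray reflecting at the top interface goes from n = 1.0 toward n = 1.49: a half-wave phase shift.
Ray reflecting at the bottom interface goes from n = 1.49 toward n = 1.33: no phase shift.
Net: one phase inversion between the two reflected rays.
So the condition for destructive reflection is 2 n t cos θ_r = m λ.
Snell's law: 1.0 sin 49.8° = 1.49 sin θ_r → sin θ_r = 0.513, cos θ_r = 0.859.
Minimum nonzero at m = 1: t = λ / (2 n cos θ_r) = 413 / (2 × 1.49 × 0.859) = 161 nm.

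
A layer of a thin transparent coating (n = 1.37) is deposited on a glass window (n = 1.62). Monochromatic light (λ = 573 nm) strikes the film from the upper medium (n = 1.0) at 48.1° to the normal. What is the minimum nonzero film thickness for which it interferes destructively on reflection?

Ray reflecting at the top interface goes from n = 1.0 toward n = 1.37: a half-wave phase shift.
Ray reflecting at the bottom interface goes from n = 1.37 toward n = 1.62: a half-wave phase shift.
Net: no relative phase inversion (both shifts match).
With no net inversion, destructive interference in reflection requires 2 n t cos θ_r = (m + ½) λ.
Snell's law: 1.0 sin 48.1° = 1.37 sin θ_r → sin θ_r = 0.543, cos θ_r = 0.840.
Minimum at m = 0: t = λ / (4 n cos θ_r) = 573 / (4 × 1.37 × 0.840) = 125 nm.

125 nm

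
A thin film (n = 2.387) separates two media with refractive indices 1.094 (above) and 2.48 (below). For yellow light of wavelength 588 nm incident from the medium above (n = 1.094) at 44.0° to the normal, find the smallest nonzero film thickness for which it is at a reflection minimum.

65.0 nm

Top surface (1.094 → 2.387): reflection off a higher-index medium gives a half-wave phase shift.
Ray reflecting at the bottom interface goes from n = 2.387 toward n = 2.48: a half-wave phase shift.
Net: no relative phase inversion (both shifts match).
So the condition for destructive reflection is 2 n t cos θ_r = (m + ½) λ.
Snell's law: 1.094 sin 44.0° = 2.387 sin θ_r → sin θ_r = 0.318, cos θ_r = 0.948.
Minimum at m = 0: t = λ / (4 n cos θ_r) = 588 / (4 × 2.387 × 0.948) = 65.0 nm.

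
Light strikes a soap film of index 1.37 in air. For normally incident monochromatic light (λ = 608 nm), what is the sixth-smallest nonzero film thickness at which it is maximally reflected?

Ray reflecting at the top interface goes from n = 1.0 toward n = 1.37: a half-wave phase shift.
Ray reflecting at the bottom interface goes from n = 1.37 toward n = 1.0: no phase shift.
The two reflections differ by half a wavelength.
For bright reflection here: 2 n t = (m + ½) λ.
The sixth-smallest nonzero thickness corresponds to m = 5: t = (m + ½) λ / (2 n) = 5.50 × 608 / (2 × 1.37) = 1220 nm.

1220 nm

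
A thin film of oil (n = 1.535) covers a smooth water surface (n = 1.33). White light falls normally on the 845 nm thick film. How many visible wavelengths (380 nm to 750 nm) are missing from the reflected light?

Top surface (1.0 → 1.535): reflection off a higher-index medium gives a half-wave phase shift.
Ray reflecting at the bottom interface goes from n = 1.535 toward n = 1.33: no phase shift.
The two reflections differ by half a wavelength.
With one net inversion, destructive interference in reflection requires 2 n t = m λ.
λ = 2 n t / m = 2594 / m nm.
m=3: 865 nm (IR); m=4: 649 nm (visible); m=5: 519 nm (visible); m=6: 432 nm (visible); m=7: 371 nm (UV).

3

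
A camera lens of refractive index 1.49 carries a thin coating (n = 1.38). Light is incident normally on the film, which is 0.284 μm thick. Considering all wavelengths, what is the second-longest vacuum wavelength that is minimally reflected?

523 nm

Ray reflecting at the top interface goes from n = 1.0 toward n = 1.38: a half-wave phase shift.
Ray reflecting at the bottom interface goes from n = 1.38 toward n = 1.49: a half-wave phase shift.
The two reflections carry the same phase change, so no net offset.
For minimum reflection here: 2 n t = (m + ½) λ.
λ = 2 n t / (m + ½). The second-longest wavelength is m = 1: λ = 2 × 1.38 × 284 / 1.50 = 523 nm.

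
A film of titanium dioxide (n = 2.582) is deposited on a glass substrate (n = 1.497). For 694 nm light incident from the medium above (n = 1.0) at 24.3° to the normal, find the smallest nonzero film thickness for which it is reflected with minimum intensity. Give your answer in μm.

0.136 μm

Ray reflecting at the top interface goes from n = 1.0 toward n = 2.582: a half-wave phase shift.
Ray reflecting at the bottom interface goes from n = 2.582 toward n = 1.497: no phase shift.
The two reflections differ by half a wavelength.
For weak reflection here: 2 n t cos θ_r = m λ.
Snell's law: 1.0 sin 24.3° = 2.582 sin θ_r → sin θ_r = 0.159, cos θ_r = 0.987.
Minimum nonzero at m = 1: t = λ / (2 n cos θ_r) = 694 / (2 × 2.582 × 0.987) = 136 nm.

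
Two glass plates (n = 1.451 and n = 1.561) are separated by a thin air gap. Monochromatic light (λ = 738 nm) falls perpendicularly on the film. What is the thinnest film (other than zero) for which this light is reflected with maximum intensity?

185 nm

At the upper boundary (n = 1.451 to n = 1.0) the reflected ray undergoes no phase shift.
At the lower boundary (n = 1.0 to n = 1.561) the reflected ray undergoes a half-wave phase shift.
The two reflections differ by half a wavelength.
With one net inversion, constructive interference in reflection requires 2 n t = (m + ½) λ.
Minimum at m = 0: t = λ / (4 n) = 738 / (4 × 1.0) = 185 nm.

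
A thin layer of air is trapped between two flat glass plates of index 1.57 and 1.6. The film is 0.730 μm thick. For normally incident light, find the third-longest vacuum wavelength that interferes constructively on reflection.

At the upper boundary (n = 1.57 to n = 1.0) the reflected ray undergoes no phase shift.
At the lower boundary (n = 1.0 to n = 1.6) the reflected ray undergoes a half-wave phase shift.
The two reflections differ by half a wavelength.
With one net inversion, constructive interference in reflection requires 2 n t = (m + ½) λ.
λ = 2 n t / (m + ½). The third-longest wavelength is m = 2: λ = 2 × 1.0 × 730 / 2.50 = 584 nm.

584 nm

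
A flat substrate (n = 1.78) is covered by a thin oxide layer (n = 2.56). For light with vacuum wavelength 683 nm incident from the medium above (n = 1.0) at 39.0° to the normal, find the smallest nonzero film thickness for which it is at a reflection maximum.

68.8 nm

Top surface (1.0 → 2.56): reflection off a higher-index medium gives a half-wave phase shift.
Bottom surface (2.56 → 1.78): reflection off a lower-index medium gives no phase shift.
The two reflections differ by half a wavelength.
For strong reflection here: 2 n t cos θ_r = (m + ½) λ.
Snell's law: 1.0 sin 39.0° = 2.56 sin θ_r → sin θ_r = 0.246, cos θ_r = 0.969.
Minimum at m = 0: t = λ / (4 n cos θ_r) = 683 / (4 × 2.56 × 0.969) = 68.8 nm.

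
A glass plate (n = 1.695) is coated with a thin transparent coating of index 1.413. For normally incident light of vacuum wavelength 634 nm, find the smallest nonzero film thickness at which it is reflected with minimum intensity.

112 nm

Ray reflecting at the top interface goes from n = 1.0 toward n = 1.413: a half-wave phase shift.
Bottom surface (1.413 → 1.695): reflection off a higher-index medium gives a half-wave phase shift.
Net: no relative phase inversion (both shifts match).
So the condition for destructive reflection is 2 n t = (m + ½) λ.
Minimum at m = 0: t = λ / (4 n) = 634 / (4 × 1.413) = 112 nm.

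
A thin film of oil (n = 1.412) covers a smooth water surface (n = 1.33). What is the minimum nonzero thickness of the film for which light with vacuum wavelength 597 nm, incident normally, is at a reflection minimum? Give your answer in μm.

Top surface (1.0 → 1.412): reflection off a higher-index medium gives a half-wave phase shift.
At the lower boundary (n = 1.412 to n = 1.33) the reflected ray undergoes no phase shift.
The two reflections differ by half a wavelength.
For weak reflection here: 2 n t = m λ.
Minimum nonzero at m = 1: t = λ / (2 n) = 597 / (2 × 1.412) = 211 nm.

0.211 μm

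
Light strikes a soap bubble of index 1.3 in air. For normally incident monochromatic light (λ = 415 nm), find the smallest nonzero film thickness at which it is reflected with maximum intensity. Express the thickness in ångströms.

798 Å

At the upper boundary (n = 1.0 to n = 1.3) the reflected ray undergoes a half-wave phase shift.
Ray reflecting at the bottom interface goes from n = 1.3 toward n = 1.0: no phase shift.
The two reflections differ by half a wavelength.
With one net inversion, constructive interference in reflection requires 2 n t = (m + ½) λ.
Minimum at m = 0: t = λ / (4 n) = 415 / (4 × 1.3) = 79.8 nm.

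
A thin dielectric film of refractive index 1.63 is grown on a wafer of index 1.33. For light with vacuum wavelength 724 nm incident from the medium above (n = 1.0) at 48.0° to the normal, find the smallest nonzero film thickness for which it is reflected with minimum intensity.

Top surface (1.0 → 1.63): reflection off a higher-index medium gives a half-wave phase shift.
Ray reflecting at the bottom interface goes from n = 1.63 toward n = 1.33: no phase shift.
The two reflections differ by half a wavelength.
So the condition for destructive reflection is 2 n t cos θ_r = m λ.
Snell's law: 1.0 sin 48.0° = 1.63 sin θ_r → sin θ_r = 0.456, cos θ_r = 0.890.
Minimum nonzero at m = 1: t = λ / (2 n cos θ_r) = 724 / (2 × 1.63 × 0.890) = 250 nm.

250 nm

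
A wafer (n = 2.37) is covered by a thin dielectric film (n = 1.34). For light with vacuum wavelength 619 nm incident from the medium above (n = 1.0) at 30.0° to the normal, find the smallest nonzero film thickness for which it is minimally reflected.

124 nm

Top surface (1.0 → 1.34): reflection off a higher-index medium gives a half-wave phase shift.
At the lower boundary (n = 1.34 to n = 2.37) the reflected ray undergoes a half-wave phase shift.
The two reflections carry the same phase change, so no net offset.
So the condition for destructive reflection is 2 n t cos θ_r = (m + ½) λ.
Snell's law: 1.0 sin 30.0° = 1.34 sin θ_r → sin θ_r = 0.373, cos θ_r = 0.928.
Minimum at m = 0: t = λ / (4 n cos θ_r) = 619 / (4 × 1.34 × 0.928) = 124 nm.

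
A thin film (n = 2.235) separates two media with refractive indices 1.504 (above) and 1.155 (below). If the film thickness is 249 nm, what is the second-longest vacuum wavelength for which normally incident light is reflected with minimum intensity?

Ray reflecting at the top interface goes from n = 1.504 toward n = 2.235: a half-wave phase shift.
Bottom surface (2.235 → 1.155): reflection off a lower-index medium gives no phase shift.
The two reflections differ by half a wavelength.
So the condition for destructive reflection is 2 n t = m λ.
λ = 2 n t / m. The second-longest wavelength is m = 2: λ = 2 × 2.235 × 249 / 2.00 = 557 nm.

557 nm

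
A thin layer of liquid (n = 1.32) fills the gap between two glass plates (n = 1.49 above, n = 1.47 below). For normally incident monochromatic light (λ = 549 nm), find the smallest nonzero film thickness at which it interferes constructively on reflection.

Ray reflecting at the top interface goes from n = 1.49 toward n = 1.32: no phase shift.
At the lower boundary (n = 1.32 to n = 1.47) the reflected ray undergoes a half-wave phase shift.
Exactly one π shift → a net half-wave offset.
With one net inversion, constructive interference in reflection requires 2 n t = (m + ½) λ.
Minimum at m = 0: t = λ / (4 n) = 549 / (4 × 1.32) = 104 nm.

104 nm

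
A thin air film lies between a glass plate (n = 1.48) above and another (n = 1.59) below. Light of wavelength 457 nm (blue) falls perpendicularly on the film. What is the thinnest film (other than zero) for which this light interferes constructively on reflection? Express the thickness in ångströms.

1143 Å

Top surface (1.48 → 1.0): reflection off a lower-index medium gives no phase shift.
Ray reflecting at the bottom interface goes from n = 1.0 toward n = 1.59: a half-wave phase shift.
Net: one phase inversion between the two reflected rays.
For maximum reflection here: 2 n t = (m + ½) λ.
Minimum at m = 0: t = λ / (4 n) = 457 / (4 × 1.0) = 114 nm.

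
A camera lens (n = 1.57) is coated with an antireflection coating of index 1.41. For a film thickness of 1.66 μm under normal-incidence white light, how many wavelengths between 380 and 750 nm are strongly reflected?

Top surface (1.0 → 1.41): reflection off a higher-index medium gives a half-wave phase shift.
Ray reflecting at the bottom interface goes from n = 1.41 toward n = 1.57: a half-wave phase shift.
Net: no relative phase inversion (both shifts match).
So the condition for constructive reflection is 2 n t = m λ.
λ = 2 n t / m = 4681 / m nm.
m=6: 780 nm (IR); m=7: 669 nm (visible); m=8: 585 nm (visible); m=9: 520 nm (visible); m=10: 468 nm (visible); m=11: 426 nm (visible); m=12: 390 nm (visible); m=13: 360 nm (UV).

6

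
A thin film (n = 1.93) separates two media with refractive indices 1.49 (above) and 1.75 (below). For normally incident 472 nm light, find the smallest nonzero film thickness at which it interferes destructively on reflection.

122 nm

At the upper boundary (n = 1.49 to n = 1.93) the reflected ray undergoes a half-wave phase shift.
At the lower boundary (n = 1.93 to n = 1.75) the reflected ray undergoes no phase shift.
Net: one phase inversion between the two reflected rays.
For dark reflection here: 2 n t = m λ.
Minimum nonzero at m = 1: t = λ / (2 n) = 472 / (2 × 1.93) = 122 nm.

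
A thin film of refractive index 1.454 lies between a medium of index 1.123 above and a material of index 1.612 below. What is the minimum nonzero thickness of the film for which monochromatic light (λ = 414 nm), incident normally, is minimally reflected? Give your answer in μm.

Top surface (1.123 → 1.454): reflection off a higher-index medium gives a half-wave phase shift.
Bottom surface (1.454 → 1.612): reflection off a higher-index medium gives a half-wave phase shift.
Zero or two π shifts → no net half-wave offset.
For weak reflection here: 2 n t = (m + ½) λ.
Minimum at m = 0: t = λ / (4 n) = 414 / (4 × 1.454) = 71.2 nm.

0.0712 μm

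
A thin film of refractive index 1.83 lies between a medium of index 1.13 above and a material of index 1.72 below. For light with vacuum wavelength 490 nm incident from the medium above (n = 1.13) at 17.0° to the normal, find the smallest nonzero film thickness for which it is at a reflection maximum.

68.1 nm

Top surface (1.13 → 1.83): reflection off a higher-index medium gives a half-wave phase shift.
At the lower boundary (n = 1.83 to n = 1.72) the reflected ray undergoes no phase shift.
The two reflections differ by half a wavelength.
With one net inversion, constructive interference in reflection requires 2 n t cos θ_r = (m + ½) λ.
Snell's law: 1.13 sin 17.0° = 1.83 sin θ_r → sin θ_r = 0.181, cos θ_r = 0.984.
Minimum at m = 0: t = λ / (4 n cos θ_r) = 490 / (4 × 1.83 × 0.984) = 68.1 nm.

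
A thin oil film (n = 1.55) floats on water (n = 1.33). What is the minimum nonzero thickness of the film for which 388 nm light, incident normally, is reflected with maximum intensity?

62.6 nm

At the upper boundary (n = 1.0 to n = 1.55) the reflected ray undergoes a half-wave phase shift.
Ray reflecting at the bottom interface goes from n = 1.55 toward n = 1.33: no phase shift.
Net: one phase inversion between the two reflected rays.
With one net inversion, constructive interference in reflection requires 2 n t = (m + ½) λ.
Minimum at m = 0: t = λ / (4 n) = 388 / (4 × 1.55) = 62.6 nm.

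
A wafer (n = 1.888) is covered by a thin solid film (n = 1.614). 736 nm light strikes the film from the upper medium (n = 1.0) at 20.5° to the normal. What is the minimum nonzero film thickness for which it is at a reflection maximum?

234 nm

Ray reflecting at the top interface goes from n = 1.0 toward n = 1.614: a half-wave phase shift.
At the lower boundary (n = 1.614 to n = 1.888) the reflected ray undergoes a half-wave phase shift.
Zero or two π shifts → no net half-wave offset.
So the condition for constructive reflection is 2 n t cos θ_r = m λ.
Snell's law: 1.0 sin 20.5° = 1.614 sin θ_r → sin θ_r = 0.217, cos θ_r = 0.976.
Minimum nonzero at m = 1: t = λ / (2 n cos θ_r) = 736 / (2 × 1.614 × 0.976) = 234 nm.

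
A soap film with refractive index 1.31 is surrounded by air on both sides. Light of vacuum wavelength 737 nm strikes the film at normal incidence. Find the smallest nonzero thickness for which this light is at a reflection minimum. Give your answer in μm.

Top surface (1.0 → 1.31): reflection off a higher-index medium gives a half-wave phase shift.
Bottom surface (1.31 → 1.0): reflection off a lower-index medium gives no phase shift.
Net: one phase inversion between the two reflected rays.
With one net inversion, destructive interference in reflection requires 2 n t = m λ.
The smallest nonzero thickness corresponds to m = 1: t = m λ / (2 n) = 1.00 × 737 / (2 × 1.31) = 281 nm.

0.281 μm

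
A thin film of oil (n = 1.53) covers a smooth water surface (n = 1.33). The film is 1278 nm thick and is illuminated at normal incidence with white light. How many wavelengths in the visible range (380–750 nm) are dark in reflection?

Top surface (1.0 → 1.53): reflection off a higher-index medium gives a half-wave phase shift.
Bottom surface (1.53 → 1.33): reflection off a lower-index medium gives no phase shift.
Net: one phase inversion between the two reflected rays.
With one net inversion, destructive interference in reflection requires 2 n t = m λ.
λ = 2 n t / m = 3911 / m nm.
m=5: 782 nm (IR); m=6: 652 nm (visible); m=7: 559 nm (visible); m=8: 489 nm (visible); m=9: 435 nm (visible); m=10: 391 nm (visible); m=11: 356 nm (UV).

5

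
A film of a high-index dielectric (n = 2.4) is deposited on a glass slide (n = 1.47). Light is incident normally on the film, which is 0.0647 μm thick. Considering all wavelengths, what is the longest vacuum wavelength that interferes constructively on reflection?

621 nm

At the upper boundary (n = 1.0 to n = 2.4) the reflected ray undergoes a half-wave phase shift.
Ray reflecting at the bottom interface goes from n = 2.4 toward n = 1.47: no phase shift.
The two reflections differ by half a wavelength.
So the condition for constructive reflection is 2 n t = (m + ½) λ.
λ = 2 n t / (m + ½). The longest wavelength is m = 0: λ = 2 × 2.4 × 64.7 / 0.500 = 621 nm.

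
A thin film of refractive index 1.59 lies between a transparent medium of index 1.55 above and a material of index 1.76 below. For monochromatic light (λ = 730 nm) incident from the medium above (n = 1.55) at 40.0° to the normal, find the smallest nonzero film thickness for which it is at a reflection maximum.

Top surface (1.55 → 1.59): reflection off a higher-index medium gives a half-wave phase shift.
At the lower boundary (n = 1.59 to n = 1.76) the reflected ray undergoes a half-wave phase shift.
Zero or two π shifts → no net half-wave offset.
With no net inversion, constructive interference in reflection requires 2 n t cos θ_r = m λ.
Snell's law: 1.55 sin 40.0° = 1.59 sin θ_r → sin θ_r = 0.627, cos θ_r = 0.779.
Minimum nonzero at m = 1: t = λ / (2 n cos θ_r) = 730 / (2 × 1.59 × 0.779) = 295 nm.

295 nm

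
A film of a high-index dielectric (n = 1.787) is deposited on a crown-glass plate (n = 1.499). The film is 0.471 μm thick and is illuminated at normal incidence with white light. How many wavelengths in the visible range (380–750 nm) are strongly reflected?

At the upper boundary (n = 1.0 to n = 1.787) the reflected ray undergoes a half-wave phase shift.
Bottom surface (1.787 → 1.499): reflection off a lower-index medium gives no phase shift.
The two reflections differ by half a wavelength.
So the condition for constructive reflection is 2 n t = (m + ½) λ.
λ = 2 n t / (m + ½) = 1683 / (m + ½) nm.
m=1: 1122 nm (IR); m=2: 673 nm (visible); m=3: 481 nm (visible); m=4: 374 nm (UV).

2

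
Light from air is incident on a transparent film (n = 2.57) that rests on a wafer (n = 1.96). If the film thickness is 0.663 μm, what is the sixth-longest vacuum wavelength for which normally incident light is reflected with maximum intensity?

620 nm

Ray reflecting at the top interface goes from n = 1.0 toward n = 2.57: a half-wave phase shift.
At the lower boundary (n = 2.57 to n = 1.96) the reflected ray undergoes no phase shift.
The two reflections differ by half a wavelength.
So the condition for constructive reflection is 2 n t = (m + ½) λ.
λ = 2 n t / (m + ½). The sixth-longest wavelength is m = 5: λ = 2 × 2.57 × 663 / 5.50 = 620 nm.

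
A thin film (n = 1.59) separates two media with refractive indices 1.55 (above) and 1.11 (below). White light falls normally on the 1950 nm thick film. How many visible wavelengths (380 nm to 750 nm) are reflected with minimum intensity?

Top surface (1.55 → 1.59): reflection off a higher-index medium gives a half-wave phase shift.
At the lower boundary (n = 1.59 to n = 1.11) the reflected ray undergoes no phase shift.
Exactly one π shift → a net half-wave offset.
So the condition for destructive reflection is 2 n t = m λ.
λ = 2 n t / m = 6201 / m nm.
m=8: 775 nm (IR); m=9: 689 nm (visible); m=10: 620 nm (visible); m=11: 564 nm (visible); m=12: 517 nm (visible); m=13: 477 nm (visible); m=14: 443 nm (visible); m=15: 413 nm (visible); m=16: 388 nm (visible); m=17: 365 nm (UV).

8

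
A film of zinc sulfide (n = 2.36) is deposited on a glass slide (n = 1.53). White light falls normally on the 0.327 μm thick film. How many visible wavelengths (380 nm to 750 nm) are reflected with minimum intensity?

Top surface (1.0 → 2.36): reflection off a higher-index medium gives a half-wave phase shift.
Ray reflecting at the bottom interface goes from n = 2.36 toward n = 1.53: no phase shift.
Exactly one π shift → a net half-wave offset.
So the condition for destructive reflection is 2 n t = m λ.
λ = 2 n t / m = 1543 / m nm.
m=2: 772 nm (IR); m=3: 514 nm (visible); m=4: 386 nm (visible); m=5: 309 nm (UV).

2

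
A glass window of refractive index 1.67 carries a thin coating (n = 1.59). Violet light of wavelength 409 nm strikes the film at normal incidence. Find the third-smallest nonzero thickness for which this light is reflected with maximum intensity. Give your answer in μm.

0.386 μm

Top surface (1.0 → 1.59): reflection off a higher-index medium gives a half-wave phase shift.
At the lower boundary (n = 1.59 to n = 1.67) the reflected ray undergoes a half-wave phase shift.
Zero or two π shifts → no net half-wave offset.
For maximum reflection here: 2 n t = m λ.
The third-smallest nonzero thickness corresponds to m = 3: t = m λ / (2 n) = 3.00 × 409 / (2 × 1.59) = 386 nm.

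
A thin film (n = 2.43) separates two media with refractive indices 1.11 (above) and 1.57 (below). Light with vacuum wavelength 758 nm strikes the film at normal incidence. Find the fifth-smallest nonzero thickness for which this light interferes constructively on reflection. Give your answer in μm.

Top surface (1.11 → 2.43): reflection off a higher-index medium gives a half-wave phase shift.
At the lower boundary (n = 2.43 to n = 1.57) the reflected ray undergoes no phase shift.
Net: one phase inversion between the two reflected rays.
For bright reflection here: 2 n t = (m + ½) λ.
The fifth-smallest nonzero thickness corresponds to m = 4: t = (m + ½) λ / (2 n) = 4.50 × 758 / (2 × 2.43) = 702 nm.

0.702 μm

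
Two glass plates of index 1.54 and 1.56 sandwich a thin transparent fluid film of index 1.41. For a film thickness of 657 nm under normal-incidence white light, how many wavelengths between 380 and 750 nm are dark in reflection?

At the upper boundary (n = 1.54 to n = 1.41) the reflected ray undergoes no phase shift.
Bottom surface (1.41 → 1.56): reflection off a higher-index medium gives a half-wave phase shift.
Exactly one π shift → a net half-wave offset.
So the condition for destructive reflection is 2 n t = m λ.
λ = 2 n t / m = 1853 / m nm.
m=2: 926 nm (IR); m=3: 618 nm (visible); m=4: 463 nm (visible); m=5: 371 nm (UV).

2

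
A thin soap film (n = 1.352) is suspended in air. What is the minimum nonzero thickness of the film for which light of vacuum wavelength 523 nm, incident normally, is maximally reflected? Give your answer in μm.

0.0967 μm

At the upper boundary (n = 1.0 to n = 1.352) the reflected ray undergoes a half-wave phase shift.
Ray reflecting at the bottom interface goes from n = 1.352 toward n = 1.0: no phase shift.
Net: one phase inversion between the two reflected rays.
For strong reflection here: 2 n t = (m + ½) λ.
Minimum at m = 0: t = λ / (4 n) = 523 / (4 × 1.352) = 96.7 nm.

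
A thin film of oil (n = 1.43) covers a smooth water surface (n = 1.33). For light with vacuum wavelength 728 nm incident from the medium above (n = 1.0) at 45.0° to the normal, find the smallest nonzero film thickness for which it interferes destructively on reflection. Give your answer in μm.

Top surface (1.0 → 1.43): reflection off a higher-index medium gives a half-wave phase shift.
Ray reflecting at the bottom interface goes from n = 1.43 toward n = 1.33: no phase shift.
Exactly one π shift → a net half-wave offset.
So the condition for destructive reflection is 2 n t cos θ_r = m λ.
Snell's law: 1.0 sin 45.0° = 1.43 sin θ_r → sin θ_r = 0.494, cos θ_r = 0.869.
Minimum nonzero at m = 1: t = λ / (2 n cos θ_r) = 728 / (2 × 1.43 × 0.869) = 293 nm.

0.293 μm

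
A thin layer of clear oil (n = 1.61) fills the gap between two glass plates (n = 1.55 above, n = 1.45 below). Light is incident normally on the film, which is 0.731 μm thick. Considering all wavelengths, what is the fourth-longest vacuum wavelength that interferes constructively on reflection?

673 nm

Ray reflecting at the top interface goes from n = 1.55 toward n = 1.61: a half-wave phase shift.
Bottom surface (1.61 → 1.45): reflection off a lower-index medium gives no phase shift.
Exactly one π shift → a net half-wave offset.
So the condition for constructive reflection is 2 n t = (m + ½) λ.
λ = 2 n t / (m + ½). The fourth-longest wavelength is m = 3: λ = 2 × 1.61 × 731 / 3.50 = 673 nm.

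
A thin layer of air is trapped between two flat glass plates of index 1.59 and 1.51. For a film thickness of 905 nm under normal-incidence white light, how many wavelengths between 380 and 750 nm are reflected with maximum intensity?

Top surface (1.59 → 1.0): reflection off a lower-index medium gives no phase shift.
Ray reflecting at the bottom interface goes from n = 1.0 toward n = 1.51: a half-wave phase shift.
Exactly one π shift → a net half-wave offset.
For bright reflection here: 2 n t = (m + ½) λ.
λ = 2 n t / (m + ½) = 1810 / (m + ½) nm.
m=1: 1207 nm (IR); m=2: 724 nm (visible); m=3: 517 nm (visible); m=4: 402 nm (visible); m=5: 329 nm (UV).

3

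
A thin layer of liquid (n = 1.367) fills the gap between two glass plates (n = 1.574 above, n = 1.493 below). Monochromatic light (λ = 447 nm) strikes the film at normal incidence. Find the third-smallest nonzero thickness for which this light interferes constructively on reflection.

409 nm

Top surface (1.574 → 1.367): reflection off a lower-index medium gives no phase shift.
Ray reflecting at the bottom interface goes from n = 1.367 toward n = 1.493: a half-wave phase shift.
Net: one phase inversion between the two reflected rays.
So the condition for constructive reflection is 2 n t = (m + ½) λ.
The third-smallest nonzero thickness corresponds to m = 2: t = (m + ½) λ / (2 n) = 2.50 × 447 / (2 × 1.367) = 409 nm.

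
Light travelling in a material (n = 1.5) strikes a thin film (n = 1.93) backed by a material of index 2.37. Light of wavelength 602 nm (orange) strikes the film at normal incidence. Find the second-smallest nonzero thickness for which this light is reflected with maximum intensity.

At the upper boundary (n = 1.5 to n = 1.93) the reflected ray undergoes a half-wave phase shift.
Bottom surface (1.93 → 2.37): reflection off a higher-index medium gives a half-wave phase shift.
Net: no relative phase inversion (both shifts match).
For bright reflection here: 2 n t = m λ.
The second-smallest nonzero thickness corresponds to m = 2: t = m λ / (2 n) = 2.00 × 602 / (2 × 1.93) = 312 nm.

312 nm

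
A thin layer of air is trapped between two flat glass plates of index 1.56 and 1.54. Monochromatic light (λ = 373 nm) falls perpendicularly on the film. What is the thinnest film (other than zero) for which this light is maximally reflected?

93.3 nm

Top surface (1.56 → 1.0): reflection off a lower-index medium gives no phase shift.
Bottom surface (1.0 → 1.54): reflection off a higher-index medium gives a half-wave phase shift.
Net: one phase inversion between the two reflected rays.
For maximum reflection here: 2 n t = (m + ½) λ.
Minimum at m = 0: t = λ / (4 n) = 373 / (4 × 1.0) = 93.3 nm.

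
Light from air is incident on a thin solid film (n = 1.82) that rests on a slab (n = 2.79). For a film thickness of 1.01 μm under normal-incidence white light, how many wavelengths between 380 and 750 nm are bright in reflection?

Ray reflecting at the top interface goes from n = 1.0 toward n = 1.82: a half-wave phase shift.
Ray reflecting at the bottom interface goes from n = 1.82 toward n = 2.79: a half-wave phase shift.
The two reflections carry the same phase change, so no net offset.
For strong reflection here: 2 n t = m λ.
λ = 2 n t / m = 3676 / m nm.
m=4: 919 nm (IR); m=5: 735 nm (visible); m=6: 613 nm (visible); m=7: 525 nm (visible); m=8: 460 nm (visible); m=9: 408 nm (visible); m=10: 368 nm (UV).

5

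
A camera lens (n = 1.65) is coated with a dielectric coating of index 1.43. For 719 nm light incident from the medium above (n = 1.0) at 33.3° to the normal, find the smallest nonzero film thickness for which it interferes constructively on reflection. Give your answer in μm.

0.272 μm

Top surface (1.0 → 1.43): reflection off a higher-index medium gives a half-wave phase shift.
At the lower boundary (n = 1.43 to n = 1.65) the reflected ray undergoes a half-wave phase shift.
Zero or two π shifts → no net half-wave offset.
With no net inversion, constructive interference in reflection requires 2 n t cos θ_r = m λ.
Snell's law: 1.0 sin 33.3° = 1.43 sin θ_r → sin θ_r = 0.384, cos θ_r = 0.923.
Minimum nonzero at m = 1: t = λ / (2 n cos θ_r) = 719 / (2 × 1.43 × 0.923) = 272 nm.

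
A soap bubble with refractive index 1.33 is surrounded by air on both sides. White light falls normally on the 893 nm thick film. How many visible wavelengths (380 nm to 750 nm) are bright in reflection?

Top surface (1.0 → 1.33): reflection off a higher-index medium gives a half-wave phase shift.
Bottom surface (1.33 → 1.0): reflection off a lower-index medium gives no phase shift.
Exactly one π shift → a net half-wave offset.
For bright reflection here: 2 n t = (m + ½) λ.
λ = 2 n t / (m + ½) = 2375 / (m + ½) nm.
m=2: 950 nm (IR); m=3: 679 nm (visible); m=4: 528 nm (visible); m=5: 432 nm (visible); m=6: 365 nm (UV).

3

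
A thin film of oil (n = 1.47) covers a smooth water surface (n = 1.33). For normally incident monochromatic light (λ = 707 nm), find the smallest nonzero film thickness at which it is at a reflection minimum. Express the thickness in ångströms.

2405 Å

Ray reflecting at the top interface goes from n = 1.0 toward n = 1.47: a half-wave phase shift.
Bottom surface (1.47 → 1.33): reflection off a lower-index medium gives no phase shift.
The two reflections differ by half a wavelength.
For minimum reflection here: 2 n t = m λ.
Minimum nonzero at m = 1: t = λ / (2 n) = 707 / (2 × 1.47) = 240 nm.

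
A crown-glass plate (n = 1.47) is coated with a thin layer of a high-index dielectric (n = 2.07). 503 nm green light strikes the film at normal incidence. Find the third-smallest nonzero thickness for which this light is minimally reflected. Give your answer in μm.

At the upper boundary (n = 1.0 to n = 2.07) the reflected ray undergoes a half-wave phase shift.
Ray reflecting at the bottom interface goes from n = 2.07 toward n = 1.47: no phase shift.
Net: one phase inversion between the two reflected rays.
With one net inversion, destructive interference in reflection requires 2 n t = m λ.
The third-smallest nonzero thickness corresponds to m = 3: t = m λ / (2 n) = 3.00 × 503 / (2 × 2.07) = 364 nm.

0.364 μm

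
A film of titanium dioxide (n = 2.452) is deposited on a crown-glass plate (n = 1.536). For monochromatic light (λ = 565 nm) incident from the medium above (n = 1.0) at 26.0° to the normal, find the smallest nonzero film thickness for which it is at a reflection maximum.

Ray reflecting at the top interface goes from n = 1.0 toward n = 2.452: a half-wave phase shift.
Bottom surface (2.452 → 1.536): reflection off a lower-index medium gives no phase shift.
Net: one phase inversion between the two reflected rays.
For strong reflection here: 2 n t cos θ_r = (m + ½) λ.
Snell's law: 1.0 sin 26.0° = 2.452 sin θ_r → sin θ_r = 0.179, cos θ_r = 0.984.
Minimum at m = 0: t = λ / (4 n cos θ_r) = 565 / (4 × 2.452 × 0.984) = 58.5 nm.

58.5 nm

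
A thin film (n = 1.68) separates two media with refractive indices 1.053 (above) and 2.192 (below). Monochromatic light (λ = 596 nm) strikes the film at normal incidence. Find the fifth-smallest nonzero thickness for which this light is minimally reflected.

798 nm

At the upper boundary (n = 1.053 to n = 1.68) the reflected ray undergoes a half-wave phase shift.
Ray reflecting at the bottom interface goes from n = 1.68 toward n = 2.192: a half-wave phase shift.
Zero or two π shifts → no net half-wave offset.
So the condition for destructive reflection is 2 n t = (m + ½) λ.
The fifth-smallest nonzero thickness corresponds to m = 4: t = (m + ½) λ / (2 n) = 4.50 × 596 / (2 × 1.68) = 798 nm.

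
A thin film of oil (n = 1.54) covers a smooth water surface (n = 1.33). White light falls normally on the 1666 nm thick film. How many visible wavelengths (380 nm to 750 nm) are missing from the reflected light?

7

At the upper boundary (n = 1.0 to n = 1.54) the reflected ray undergoes a half-wave phase shift.
Ray reflecting at the bottom interface goes from n = 1.54 toward n = 1.33: no phase shift.
The two reflections differ by half a wavelength.
For minimum reflection here: 2 n t = m λ.
λ = 2 n t / m = 5131 / m nm.
m=6: 855 nm (IR); m=7: 733 nm (visible); m=8: 641 nm (visible); m=9: 570 nm (visible); m=10: 513 nm (visible); m=11: 466 nm (visible); m=12: 428 nm (visible); m=13: 395 nm (visible); m=14: 367 nm (UV).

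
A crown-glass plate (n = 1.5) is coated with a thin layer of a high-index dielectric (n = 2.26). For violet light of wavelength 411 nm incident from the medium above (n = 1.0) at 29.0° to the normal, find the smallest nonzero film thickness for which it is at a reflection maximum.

46.5 nm

Ray reflecting at the top interface goes from n = 1.0 toward n = 2.26: a half-wave phase shift.
Ray reflecting at the bottom interface goes from n = 2.26 toward n = 1.5: no phase shift.
The two reflections differ by half a wavelength.
For bright reflection here: 2 n t cos θ_r = (m + ½) λ.
Snell's law: 1.0 sin 29.0° = 2.26 sin θ_r → sin θ_r = 0.215, cos θ_r = 0.977.
Minimum at m = 0: t = λ / (4 n cos θ_r) = 411 / (4 × 2.26 × 0.977) = 46.5 nm.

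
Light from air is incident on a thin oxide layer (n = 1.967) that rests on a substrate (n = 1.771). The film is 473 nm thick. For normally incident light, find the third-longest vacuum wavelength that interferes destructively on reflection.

620 nm

Top surface (1.0 → 1.967): reflection off a higher-index medium gives a half-wave phase shift.
At the lower boundary (n = 1.967 to n = 1.771) the reflected ray undergoes no phase shift.
The two reflections differ by half a wavelength.
For weak reflection here: 2 n t = m λ.
λ = 2 n t / m. The third-longest wavelength is m = 3: λ = 2 × 1.967 × 473 / 3.00 = 620 nm.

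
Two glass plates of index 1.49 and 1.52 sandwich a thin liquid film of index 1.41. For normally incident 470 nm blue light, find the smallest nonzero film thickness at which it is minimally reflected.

167 nm

At the upper boundary (n = 1.49 to n = 1.41) the reflected ray undergoes no phase shift.
Ray reflecting at the bottom interface goes from n = 1.41 toward n = 1.52: a half-wave phase shift.
The two reflections differ by half a wavelength.
For weak reflection here: 2 n t = m λ.
Minimum nonzero at m = 1: t = λ / (2 n) = 470 / (2 × 1.41) = 167 nm.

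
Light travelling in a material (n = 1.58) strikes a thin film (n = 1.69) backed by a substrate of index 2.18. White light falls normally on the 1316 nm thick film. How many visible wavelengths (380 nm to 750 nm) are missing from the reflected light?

Top surface (1.58 → 1.69): reflection off a higher-index medium gives a half-wave phase shift.
Ray reflecting at the bottom interface goes from n = 1.69 toward n = 2.18: a half-wave phase shift.
Net: no relative phase inversion (both shifts match).
So the condition for destructive reflection is 2 n t = (m + ½) λ.
λ = 2 n t / (m + ½) = 4448 / (m + ½) nm.
m=5: 809 nm (IR); m=6: 684 nm (visible); m=7: 593 nm (visible); m=8: 523 nm (visible); m=9: 468 nm (visible); m=10: 424 nm (visible); m=11: 387 nm (visible); m=12: 356 nm (UV).

6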